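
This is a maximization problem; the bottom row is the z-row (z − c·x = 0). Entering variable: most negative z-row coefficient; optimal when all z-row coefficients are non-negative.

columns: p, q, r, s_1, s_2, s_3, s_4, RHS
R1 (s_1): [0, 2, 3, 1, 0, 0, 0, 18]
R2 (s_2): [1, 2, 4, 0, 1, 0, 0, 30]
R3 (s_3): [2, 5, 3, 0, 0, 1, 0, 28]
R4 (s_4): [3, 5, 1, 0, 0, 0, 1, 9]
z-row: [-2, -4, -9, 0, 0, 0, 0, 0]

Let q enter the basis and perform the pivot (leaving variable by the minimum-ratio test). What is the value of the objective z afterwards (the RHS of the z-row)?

36/5

Ratio test on column q — row 1: 18/2 = 9; row 2: 30/2 = 15; row 3: 28/5 = 28/5; row 4: 9/5 = 9/5. Minimum is 9/5 at row 4 (s_4 leaves); pivot element 5.
Pivot on row 4; the z-row RHS becomes 0 − (-4)·(9/5) = 36/5.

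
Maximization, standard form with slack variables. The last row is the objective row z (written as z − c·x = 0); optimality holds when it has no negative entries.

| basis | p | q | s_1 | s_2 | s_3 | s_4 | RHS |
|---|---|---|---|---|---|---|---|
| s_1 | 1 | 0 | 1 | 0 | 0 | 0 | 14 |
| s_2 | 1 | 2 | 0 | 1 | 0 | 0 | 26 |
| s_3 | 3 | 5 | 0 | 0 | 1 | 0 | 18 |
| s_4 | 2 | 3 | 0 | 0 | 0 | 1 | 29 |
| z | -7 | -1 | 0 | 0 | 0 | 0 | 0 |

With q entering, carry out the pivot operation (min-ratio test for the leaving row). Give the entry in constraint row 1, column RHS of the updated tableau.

Ratio test on column q — row 1: entry 0 ≤ 0; row 2: 26/2 = 13; row 3: 18/5 = 18/5; row 4: 29/3 = 29/3. Minimum is 18/5 at row 3 (s_3 leaves); pivot element 5.
Divide row 3 by 5; eliminate column q from the other rows.
Row 1 update in column RHS: 14 − 0·(18/5) = 14.

14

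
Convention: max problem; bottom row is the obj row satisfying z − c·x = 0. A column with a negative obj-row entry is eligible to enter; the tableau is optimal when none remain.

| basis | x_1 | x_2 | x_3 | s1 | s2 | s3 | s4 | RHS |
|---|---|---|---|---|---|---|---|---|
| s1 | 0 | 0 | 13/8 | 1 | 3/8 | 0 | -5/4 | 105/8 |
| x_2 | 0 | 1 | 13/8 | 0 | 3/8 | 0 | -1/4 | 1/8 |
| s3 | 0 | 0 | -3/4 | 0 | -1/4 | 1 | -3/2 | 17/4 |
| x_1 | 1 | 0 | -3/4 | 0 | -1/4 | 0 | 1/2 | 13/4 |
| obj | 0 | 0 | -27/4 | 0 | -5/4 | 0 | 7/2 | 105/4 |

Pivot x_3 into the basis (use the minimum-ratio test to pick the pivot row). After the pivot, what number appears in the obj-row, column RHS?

348/13

Ratio test on column x_3 — row 1: (105/8)/(13/8) = 105/13; row 2: (1/8)/(13/8) = 1/13; row 3: entry -3/4 ≤ 0; row 4: entry -3/4 ≤ 0. Minimum is 1/13 at row 2 (x_2 leaves); pivot element 13/8.
Divide row 2 by 13/8; eliminate column x_3 from the other rows.
obj-row update in column RHS: 105/4 − (-27/4)·(1/13) = 348/13.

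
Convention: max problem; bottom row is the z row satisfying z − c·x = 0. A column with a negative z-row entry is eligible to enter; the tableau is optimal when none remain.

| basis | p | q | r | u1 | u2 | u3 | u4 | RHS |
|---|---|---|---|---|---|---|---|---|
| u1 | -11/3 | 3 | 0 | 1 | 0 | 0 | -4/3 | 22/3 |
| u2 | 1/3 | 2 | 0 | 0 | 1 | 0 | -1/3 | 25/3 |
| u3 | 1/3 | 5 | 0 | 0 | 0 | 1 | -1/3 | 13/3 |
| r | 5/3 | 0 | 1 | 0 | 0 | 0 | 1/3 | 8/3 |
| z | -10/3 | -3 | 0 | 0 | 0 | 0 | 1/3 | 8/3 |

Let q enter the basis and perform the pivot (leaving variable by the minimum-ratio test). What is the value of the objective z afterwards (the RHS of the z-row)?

79/15

Ratio test on column q — row 1: (22/3)/3 = 22/9; row 2: (25/3)/2 = 25/6; row 3: (13/3)/5 = 13/15; row 4: entry 0 ≤ 0. Minimum is 13/15 at row 3 (u3 leaves); pivot element 5.
Pivot on row 3; the z-row RHS becomes 8/3 − (-3)·(13/15) = 79/15.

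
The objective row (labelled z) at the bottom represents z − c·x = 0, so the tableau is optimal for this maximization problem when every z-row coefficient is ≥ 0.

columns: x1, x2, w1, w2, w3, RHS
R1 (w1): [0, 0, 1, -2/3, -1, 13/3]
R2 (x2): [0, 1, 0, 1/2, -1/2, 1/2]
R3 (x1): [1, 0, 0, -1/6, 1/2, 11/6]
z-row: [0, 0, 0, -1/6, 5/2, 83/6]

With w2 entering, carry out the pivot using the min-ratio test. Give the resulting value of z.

Ratio test on column w2 — row 1: entry -2/3 ≤ 0; row 2: (1/2)/(1/2) = 1; row 3: entry -1/6 ≤ 0. Minimum is 1 at row 2 (x2 leaves); pivot element 1/2.
Pivot on row 2; the z-row RHS becomes 83/6 − (-1/6)·1 = 14.

14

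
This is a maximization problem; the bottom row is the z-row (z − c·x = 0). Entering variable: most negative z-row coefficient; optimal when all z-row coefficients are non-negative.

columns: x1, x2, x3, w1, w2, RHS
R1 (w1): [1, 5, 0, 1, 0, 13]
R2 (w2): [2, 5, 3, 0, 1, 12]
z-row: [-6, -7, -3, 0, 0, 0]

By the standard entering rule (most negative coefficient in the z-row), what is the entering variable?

x2

Negative z-row entries: x1: -6, x2: -7, x3: -3.
The most negative is -7 in column x2, so x2 enters.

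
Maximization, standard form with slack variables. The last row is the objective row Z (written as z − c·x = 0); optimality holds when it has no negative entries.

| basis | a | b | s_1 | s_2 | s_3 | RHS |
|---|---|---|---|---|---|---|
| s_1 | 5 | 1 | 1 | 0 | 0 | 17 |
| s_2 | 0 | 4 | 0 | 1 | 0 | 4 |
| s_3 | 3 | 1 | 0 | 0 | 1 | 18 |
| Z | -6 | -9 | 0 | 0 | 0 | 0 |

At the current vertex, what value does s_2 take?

s_2 is basic (row 2); its value is the RHS of that row, 4.

4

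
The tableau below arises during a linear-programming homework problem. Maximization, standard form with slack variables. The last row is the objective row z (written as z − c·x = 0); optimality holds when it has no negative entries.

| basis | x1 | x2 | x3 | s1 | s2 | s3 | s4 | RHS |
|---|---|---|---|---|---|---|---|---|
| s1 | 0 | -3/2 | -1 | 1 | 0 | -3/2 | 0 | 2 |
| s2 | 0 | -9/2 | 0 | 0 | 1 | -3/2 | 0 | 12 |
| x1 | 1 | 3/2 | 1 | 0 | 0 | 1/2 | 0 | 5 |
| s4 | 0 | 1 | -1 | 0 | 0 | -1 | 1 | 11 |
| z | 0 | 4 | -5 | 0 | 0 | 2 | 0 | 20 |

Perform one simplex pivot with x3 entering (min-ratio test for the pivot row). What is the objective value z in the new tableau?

45

Ratio test on column x3 — row 1: entry -1 ≤ 0; row 2: entry 0 ≤ 0; row 3: 5/1 = 5; row 4: entry -1 ≤ 0. Minimum is 5 at row 3 (x1 leaves); pivot element 1.
Pivot on row 3; the z-row RHS becomes 20 − (-5)·5 = 45.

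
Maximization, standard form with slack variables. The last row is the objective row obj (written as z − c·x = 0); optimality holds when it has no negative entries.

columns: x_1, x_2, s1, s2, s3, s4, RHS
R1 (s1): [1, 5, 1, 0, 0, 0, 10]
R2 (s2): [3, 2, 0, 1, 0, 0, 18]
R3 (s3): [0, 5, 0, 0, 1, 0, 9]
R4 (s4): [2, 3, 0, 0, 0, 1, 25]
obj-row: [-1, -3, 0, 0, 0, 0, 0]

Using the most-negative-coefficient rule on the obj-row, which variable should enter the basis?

Negative obj-row entries: x_1: -1, x_2: -3.
The most negative is -3 in column x_2, so x_2 enters.

x_2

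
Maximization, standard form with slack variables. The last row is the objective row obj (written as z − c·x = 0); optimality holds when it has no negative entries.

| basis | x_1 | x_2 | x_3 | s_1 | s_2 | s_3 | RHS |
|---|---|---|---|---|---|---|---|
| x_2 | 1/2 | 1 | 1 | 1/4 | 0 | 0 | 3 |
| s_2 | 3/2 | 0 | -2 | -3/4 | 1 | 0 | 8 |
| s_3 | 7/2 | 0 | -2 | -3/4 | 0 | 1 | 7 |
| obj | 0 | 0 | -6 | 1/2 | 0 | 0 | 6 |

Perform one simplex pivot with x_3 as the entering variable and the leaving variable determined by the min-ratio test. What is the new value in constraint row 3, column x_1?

9/2

Ratio test on column x_3 — row 1: 3/1 = 3; row 2: entry -2 ≤ 0; row 3: entry -2 ≤ 0. Minimum is 3 at row 1 (x_2 leaves); pivot element 1.
Divide row 1 by 1; eliminate column x_3 from the other rows.
Row 3 update in column x_1: 7/2 − (-2)·(1/2) = 9/2.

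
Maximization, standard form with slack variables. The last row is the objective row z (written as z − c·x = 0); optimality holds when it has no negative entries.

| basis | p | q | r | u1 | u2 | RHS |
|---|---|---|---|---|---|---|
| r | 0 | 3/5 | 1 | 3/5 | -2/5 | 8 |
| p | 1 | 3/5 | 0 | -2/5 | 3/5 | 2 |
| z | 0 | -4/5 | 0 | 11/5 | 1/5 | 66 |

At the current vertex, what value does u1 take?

u1 is not in the basis, so in the current basic feasible solution u1 = 0.

0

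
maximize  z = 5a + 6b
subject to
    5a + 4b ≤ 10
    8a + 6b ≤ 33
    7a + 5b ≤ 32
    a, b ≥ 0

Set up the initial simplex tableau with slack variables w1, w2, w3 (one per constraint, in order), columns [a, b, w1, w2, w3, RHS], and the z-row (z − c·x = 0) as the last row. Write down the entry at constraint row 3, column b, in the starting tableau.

Constraint 3 has coefficient 5 on b.

5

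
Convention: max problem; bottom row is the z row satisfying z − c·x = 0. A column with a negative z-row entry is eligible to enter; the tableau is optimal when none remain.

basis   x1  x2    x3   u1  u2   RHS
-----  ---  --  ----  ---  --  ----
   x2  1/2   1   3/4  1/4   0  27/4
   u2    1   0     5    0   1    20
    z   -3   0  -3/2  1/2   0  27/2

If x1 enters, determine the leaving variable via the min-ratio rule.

Column x1 entries and ratios — x2: (27/4)/(1/2) = 27/2; u2: 20/1 = 20.
Smallest ratio is 27/2 in the row of x2, so x2 leaves.

x2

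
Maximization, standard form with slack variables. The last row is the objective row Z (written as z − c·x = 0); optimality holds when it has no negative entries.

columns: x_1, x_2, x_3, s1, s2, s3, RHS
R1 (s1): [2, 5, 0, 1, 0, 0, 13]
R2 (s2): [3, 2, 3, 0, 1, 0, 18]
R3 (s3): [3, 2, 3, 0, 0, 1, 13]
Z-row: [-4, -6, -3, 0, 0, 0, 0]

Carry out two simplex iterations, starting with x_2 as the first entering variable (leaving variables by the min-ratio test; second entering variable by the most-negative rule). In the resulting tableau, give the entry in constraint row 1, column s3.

0

Ratio test on column x_2 — row 1: 13/5 = 13/5; row 2: 18/2 = 9; row 3: 13/2 = 13/2. Minimum is 13/5 at row 1 (s1 leaves); pivot element 5.
Divide row 1 by 5; eliminate column x_2 from the other rows.
Second iteration: most negative Z-row entry is -3 in column x_3, so x_3 enters.
Ratio test on column x_3 — row 1: entry 0 ≤ 0; row 2: (64/5)/3 = 64/15; row 3: (39/5)/3 = 13/5. Minimum is 13/5 at row 3 (s3 leaves); pivot element 3.
Divide row 3 by 3; eliminate column x_3 from the other rows.
After both pivots, the entry at constraint row 1, column s3 is 0.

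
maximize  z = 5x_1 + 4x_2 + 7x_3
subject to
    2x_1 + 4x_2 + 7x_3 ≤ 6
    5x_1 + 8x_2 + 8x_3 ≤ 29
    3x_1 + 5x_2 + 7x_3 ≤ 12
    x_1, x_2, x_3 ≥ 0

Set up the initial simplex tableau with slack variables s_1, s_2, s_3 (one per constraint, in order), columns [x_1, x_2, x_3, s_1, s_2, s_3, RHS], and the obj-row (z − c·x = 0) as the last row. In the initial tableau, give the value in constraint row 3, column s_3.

1

Slack s_3 belongs to constraint 3; its column is the unit vector e_3, so the entry in row 3 is 1.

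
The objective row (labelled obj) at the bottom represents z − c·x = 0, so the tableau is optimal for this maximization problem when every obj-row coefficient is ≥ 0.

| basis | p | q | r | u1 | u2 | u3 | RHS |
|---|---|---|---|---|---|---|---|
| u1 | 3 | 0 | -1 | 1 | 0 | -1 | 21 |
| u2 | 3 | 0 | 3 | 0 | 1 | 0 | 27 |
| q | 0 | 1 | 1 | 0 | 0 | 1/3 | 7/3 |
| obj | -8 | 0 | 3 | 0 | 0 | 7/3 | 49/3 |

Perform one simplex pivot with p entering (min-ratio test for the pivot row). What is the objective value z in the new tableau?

217/3

Ratio test on column p — row 1: 21/3 = 7; row 2: 27/3 = 9; row 3: entry 0 ≤ 0. Minimum is 7 at row 1 (u1 leaves); pivot element 3.
Pivot on row 1; the obj-row RHS becomes 49/3 − (-8)·7 = 217/3.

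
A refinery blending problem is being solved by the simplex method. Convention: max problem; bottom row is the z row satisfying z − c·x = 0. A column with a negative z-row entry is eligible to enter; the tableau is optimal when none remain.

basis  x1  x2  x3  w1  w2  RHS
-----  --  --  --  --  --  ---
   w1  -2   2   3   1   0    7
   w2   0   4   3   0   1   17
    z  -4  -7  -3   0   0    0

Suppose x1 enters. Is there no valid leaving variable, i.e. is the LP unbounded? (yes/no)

yes

Every constraint-row entry in column x1 is ≤ 0, so increasing x1 is unbounded.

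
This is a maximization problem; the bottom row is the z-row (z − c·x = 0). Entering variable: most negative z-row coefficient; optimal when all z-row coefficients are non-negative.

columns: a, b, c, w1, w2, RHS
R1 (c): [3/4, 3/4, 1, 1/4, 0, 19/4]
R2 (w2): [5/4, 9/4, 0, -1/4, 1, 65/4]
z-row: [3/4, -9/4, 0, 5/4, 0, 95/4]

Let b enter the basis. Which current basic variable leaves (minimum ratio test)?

Column b entries and ratios — c: (19/4)/(3/4) = 19/3; w2: (65/4)/(9/4) = 65/9.
Smallest ratio is 19/3 in the row of c, so c leaves.

c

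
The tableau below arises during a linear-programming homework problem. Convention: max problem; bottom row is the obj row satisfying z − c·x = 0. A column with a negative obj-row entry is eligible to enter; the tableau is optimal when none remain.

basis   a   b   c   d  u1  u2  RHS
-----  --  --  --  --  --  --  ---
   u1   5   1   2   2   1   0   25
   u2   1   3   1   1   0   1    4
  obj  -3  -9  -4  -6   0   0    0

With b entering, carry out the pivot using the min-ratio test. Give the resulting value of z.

Ratio test on column b — row 1: 25/1 = 25; row 2: 4/3 = 4/3. Minimum is 4/3 at row 2 (u2 leaves); pivot element 3.
Pivot on row 2; the obj-row RHS becomes 0 − (-9)·(4/3) = 12.

12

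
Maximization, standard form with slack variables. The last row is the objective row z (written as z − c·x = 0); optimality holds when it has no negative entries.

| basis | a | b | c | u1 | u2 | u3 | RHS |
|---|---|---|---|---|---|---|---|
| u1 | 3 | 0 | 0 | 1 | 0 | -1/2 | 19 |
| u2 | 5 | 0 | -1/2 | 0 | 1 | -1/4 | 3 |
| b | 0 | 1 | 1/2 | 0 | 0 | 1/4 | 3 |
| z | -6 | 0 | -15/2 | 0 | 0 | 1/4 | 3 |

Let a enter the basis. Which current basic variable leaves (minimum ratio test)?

u2

Column a entries and ratios — u1: 19/3 = 19/3; u2: 3/5 = 3/5; b: 0 ≤ 0, skip.
Smallest ratio is 3/5 in the row of u2, so u2 leaves.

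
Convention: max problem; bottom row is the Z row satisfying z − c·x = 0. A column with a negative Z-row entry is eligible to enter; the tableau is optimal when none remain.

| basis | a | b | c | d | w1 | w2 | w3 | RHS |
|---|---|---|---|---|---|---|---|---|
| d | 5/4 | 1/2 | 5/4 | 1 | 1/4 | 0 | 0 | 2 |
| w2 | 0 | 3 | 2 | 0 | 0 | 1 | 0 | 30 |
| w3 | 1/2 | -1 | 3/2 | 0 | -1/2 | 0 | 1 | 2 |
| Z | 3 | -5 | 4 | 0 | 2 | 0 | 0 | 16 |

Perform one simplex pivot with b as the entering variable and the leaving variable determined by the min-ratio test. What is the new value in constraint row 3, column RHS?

Ratio test on column b — row 1: 2/(1/2) = 4; row 2: 30/3 = 10; row 3: entry -1 ≤ 0. Minimum is 4 at row 1 (d leaves); pivot element 1/2.
Divide row 1 by 1/2; eliminate column b from the other rows.
Row 3 update in column RHS: 2 − (-1)·4 = 6.

6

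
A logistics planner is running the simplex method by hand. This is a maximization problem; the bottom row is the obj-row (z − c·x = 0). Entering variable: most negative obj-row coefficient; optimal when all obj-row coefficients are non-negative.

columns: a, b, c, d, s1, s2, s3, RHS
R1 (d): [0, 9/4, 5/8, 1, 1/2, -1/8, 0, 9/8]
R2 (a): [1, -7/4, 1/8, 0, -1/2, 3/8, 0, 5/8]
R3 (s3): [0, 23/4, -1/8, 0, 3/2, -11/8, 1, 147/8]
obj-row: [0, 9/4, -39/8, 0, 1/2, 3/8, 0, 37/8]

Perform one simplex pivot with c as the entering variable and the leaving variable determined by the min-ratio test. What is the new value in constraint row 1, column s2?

-1/5

Ratio test on column c — row 1: (9/8)/(5/8) = 9/5; row 2: (5/8)/(1/8) = 5; row 3: entry -1/8 ≤ 0. Minimum is 9/5 at row 1 (d leaves); pivot element 5/8.
Divide row 1 by 5/8; eliminate column c from the other rows.
In the new row 1, the s2 entry is the old entry divided by the pivot: (-1/8)/(5/8) = -1/5.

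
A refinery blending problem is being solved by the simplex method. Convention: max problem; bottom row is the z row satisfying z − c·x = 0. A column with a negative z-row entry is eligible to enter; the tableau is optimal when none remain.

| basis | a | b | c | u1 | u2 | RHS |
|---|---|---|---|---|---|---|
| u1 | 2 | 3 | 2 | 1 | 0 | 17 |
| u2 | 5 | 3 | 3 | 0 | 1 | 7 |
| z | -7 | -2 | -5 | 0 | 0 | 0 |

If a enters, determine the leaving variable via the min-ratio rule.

u2

Column a entries and ratios — u1: 17/2 = 17/2; u2: 7/5 = 7/5.
Smallest ratio is 7/5 in the row of u2, so u2 leaves.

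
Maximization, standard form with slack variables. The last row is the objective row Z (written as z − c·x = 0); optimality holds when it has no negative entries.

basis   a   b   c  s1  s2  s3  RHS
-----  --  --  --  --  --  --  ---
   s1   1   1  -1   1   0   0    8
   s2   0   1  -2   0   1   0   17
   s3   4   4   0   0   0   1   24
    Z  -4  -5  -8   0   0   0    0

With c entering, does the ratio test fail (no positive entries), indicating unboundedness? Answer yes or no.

Every constraint-row entry in column c is ≤ 0, so increasing c is unbounded.

yes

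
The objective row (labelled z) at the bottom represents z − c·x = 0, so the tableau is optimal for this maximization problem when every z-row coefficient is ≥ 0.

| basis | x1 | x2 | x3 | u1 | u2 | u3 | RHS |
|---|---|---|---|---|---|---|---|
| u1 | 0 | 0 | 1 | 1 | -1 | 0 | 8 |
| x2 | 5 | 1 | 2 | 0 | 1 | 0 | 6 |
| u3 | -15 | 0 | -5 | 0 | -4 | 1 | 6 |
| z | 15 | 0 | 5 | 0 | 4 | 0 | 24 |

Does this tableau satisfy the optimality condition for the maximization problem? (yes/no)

yes

Every z-row coefficient is ≥ 0, so the tableau is optimal.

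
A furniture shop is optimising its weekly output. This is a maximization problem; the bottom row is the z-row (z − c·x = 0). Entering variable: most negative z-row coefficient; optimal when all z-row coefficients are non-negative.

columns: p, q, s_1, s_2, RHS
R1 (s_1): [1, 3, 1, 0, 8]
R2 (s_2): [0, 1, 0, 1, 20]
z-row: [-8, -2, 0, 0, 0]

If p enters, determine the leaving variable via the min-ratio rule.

s_1

Column p entries and ratios — s_1: 8/1 = 8; s_2: 0 ≤ 0, skip.
Smallest ratio is 8 in the row of s_1, so s_1 leaves.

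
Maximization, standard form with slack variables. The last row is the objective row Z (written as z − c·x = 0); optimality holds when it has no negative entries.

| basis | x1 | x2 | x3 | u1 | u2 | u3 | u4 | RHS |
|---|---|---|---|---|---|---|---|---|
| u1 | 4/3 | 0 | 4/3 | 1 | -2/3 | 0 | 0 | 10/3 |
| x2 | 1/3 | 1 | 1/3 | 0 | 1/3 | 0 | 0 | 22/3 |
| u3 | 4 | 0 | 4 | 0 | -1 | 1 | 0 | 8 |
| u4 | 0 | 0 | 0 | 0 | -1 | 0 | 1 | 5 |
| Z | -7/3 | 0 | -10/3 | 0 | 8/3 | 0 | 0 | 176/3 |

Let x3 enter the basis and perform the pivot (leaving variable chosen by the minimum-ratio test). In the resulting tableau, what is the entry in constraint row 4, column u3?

0

Ratio test on column x3 — row 1: (10/3)/(4/3) = 5/2; row 2: (22/3)/(1/3) = 22; row 3: 8/4 = 2; row 4: entry 0 ≤ 0. Minimum is 2 at row 3 (u3 leaves); pivot element 4.
Divide row 3 by 4; eliminate column x3 from the other rows.
Row 4 update in column u3: 0 − 0·(1/4) = 0.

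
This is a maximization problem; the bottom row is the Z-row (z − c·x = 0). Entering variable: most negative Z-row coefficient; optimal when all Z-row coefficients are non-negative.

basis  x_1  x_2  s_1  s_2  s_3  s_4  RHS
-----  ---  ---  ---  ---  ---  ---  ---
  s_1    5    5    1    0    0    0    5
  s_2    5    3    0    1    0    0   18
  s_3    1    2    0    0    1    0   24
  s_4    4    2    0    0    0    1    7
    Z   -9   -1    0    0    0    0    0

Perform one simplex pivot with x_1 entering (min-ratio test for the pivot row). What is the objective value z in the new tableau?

9

Ratio test on column x_1 — row 1: 5/5 = 1; row 2: 18/5 = 18/5; row 3: 24/1 = 24; row 4: 7/4 = 7/4. Minimum is 1 at row 1 (s_1 leaves); pivot element 5.
Pivot on row 1; the Z-row RHS becomes 0 − (-9)·1 = 9.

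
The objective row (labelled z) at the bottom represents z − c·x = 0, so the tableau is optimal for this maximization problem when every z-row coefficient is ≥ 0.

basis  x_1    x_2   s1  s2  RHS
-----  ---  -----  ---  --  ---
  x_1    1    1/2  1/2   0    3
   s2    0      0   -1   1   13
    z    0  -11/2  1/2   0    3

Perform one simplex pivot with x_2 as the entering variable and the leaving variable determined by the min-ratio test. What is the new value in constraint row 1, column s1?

Ratio test on column x_2 — row 1: 3/(1/2) = 6; row 2: entry 0 ≤ 0. Minimum is 6 at row 1 (x_1 leaves); pivot element 1/2.
Divide row 1 by 1/2; eliminate column x_2 from the other rows.
In the new row 1, the s1 entry is the old entry divided by the pivot: (1/2)/(1/2) = 1.

1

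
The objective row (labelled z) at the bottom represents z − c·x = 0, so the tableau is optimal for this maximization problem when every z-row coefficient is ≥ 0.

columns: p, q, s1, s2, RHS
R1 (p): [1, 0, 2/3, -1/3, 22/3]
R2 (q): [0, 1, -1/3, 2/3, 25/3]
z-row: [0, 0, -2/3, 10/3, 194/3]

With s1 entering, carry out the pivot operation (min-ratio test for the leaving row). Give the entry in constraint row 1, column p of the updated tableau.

Ratio test on column s1 — row 1: (22/3)/(2/3) = 11; row 2: entry -1/3 ≤ 0. Minimum is 11 at row 1 (p leaves); pivot element 2/3.
Divide row 1 by 2/3; eliminate column s1 from the other rows.
In the new row 1, the p entry is the old entry divided by the pivot: 1/(2/3) = 3/2.

3/2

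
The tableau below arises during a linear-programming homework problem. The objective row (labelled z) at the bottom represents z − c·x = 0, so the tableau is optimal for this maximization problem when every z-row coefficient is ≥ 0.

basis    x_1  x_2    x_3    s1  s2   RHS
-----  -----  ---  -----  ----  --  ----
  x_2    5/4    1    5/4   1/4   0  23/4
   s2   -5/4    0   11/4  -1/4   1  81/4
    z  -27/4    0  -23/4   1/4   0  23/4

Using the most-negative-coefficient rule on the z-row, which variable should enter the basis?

Negative z-row entries: x_1: -27/4, x_3: -23/4.
The most negative is -27/4 in column x_1, so x_1 enters.

x_1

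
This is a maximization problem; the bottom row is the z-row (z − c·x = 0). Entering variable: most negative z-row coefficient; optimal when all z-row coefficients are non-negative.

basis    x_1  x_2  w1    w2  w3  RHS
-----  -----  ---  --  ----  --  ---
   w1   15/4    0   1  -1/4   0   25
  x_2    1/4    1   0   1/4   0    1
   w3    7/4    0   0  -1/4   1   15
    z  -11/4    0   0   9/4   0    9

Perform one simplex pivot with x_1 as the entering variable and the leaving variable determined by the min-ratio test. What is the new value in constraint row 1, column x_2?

-15

Ratio test on column x_1 — row 1: 25/(15/4) = 20/3; row 2: 1/(1/4) = 4; row 3: 15/(7/4) = 60/7. Minimum is 4 at row 2 (x_2 leaves); pivot element 1/4.
Divide row 2 by 1/4; eliminate column x_1 from the other rows.
Row 1 update in column x_2: 0 − (15/4)·4 = -15.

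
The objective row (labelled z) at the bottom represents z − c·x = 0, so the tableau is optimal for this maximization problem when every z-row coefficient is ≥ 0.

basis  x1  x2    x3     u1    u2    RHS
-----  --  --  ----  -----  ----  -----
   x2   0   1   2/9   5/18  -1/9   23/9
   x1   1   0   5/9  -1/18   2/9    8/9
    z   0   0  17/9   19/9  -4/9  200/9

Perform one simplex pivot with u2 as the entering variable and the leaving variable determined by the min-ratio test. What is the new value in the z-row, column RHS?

Ratio test on column u2 — row 1: entry -1/9 ≤ 0; row 2: (8/9)/(2/9) = 4. Minimum is 4 at row 2 (x1 leaves); pivot element 2/9.
Divide row 2 by 2/9; eliminate column u2 from the other rows.
z-row update in column RHS: 200/9 − (-4/9)·4 = 24.

24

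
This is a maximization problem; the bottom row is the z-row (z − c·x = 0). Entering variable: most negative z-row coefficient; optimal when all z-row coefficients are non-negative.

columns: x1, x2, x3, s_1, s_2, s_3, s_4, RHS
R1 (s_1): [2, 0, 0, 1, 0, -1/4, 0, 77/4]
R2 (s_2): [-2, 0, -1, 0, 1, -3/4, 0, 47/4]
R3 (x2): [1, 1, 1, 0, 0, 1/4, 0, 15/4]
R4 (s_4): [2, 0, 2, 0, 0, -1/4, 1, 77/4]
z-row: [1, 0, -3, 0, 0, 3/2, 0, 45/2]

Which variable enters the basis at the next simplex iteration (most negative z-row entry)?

Negative z-row entries: x3: -3.
The most negative is -3 in column x3, so x3 enters.

x3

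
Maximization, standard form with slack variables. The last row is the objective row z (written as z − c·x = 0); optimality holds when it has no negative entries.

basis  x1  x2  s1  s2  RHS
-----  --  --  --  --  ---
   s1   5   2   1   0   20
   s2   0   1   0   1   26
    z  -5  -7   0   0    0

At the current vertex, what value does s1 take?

s1 is basic (row 1); its value is the RHS of that row, 20.

20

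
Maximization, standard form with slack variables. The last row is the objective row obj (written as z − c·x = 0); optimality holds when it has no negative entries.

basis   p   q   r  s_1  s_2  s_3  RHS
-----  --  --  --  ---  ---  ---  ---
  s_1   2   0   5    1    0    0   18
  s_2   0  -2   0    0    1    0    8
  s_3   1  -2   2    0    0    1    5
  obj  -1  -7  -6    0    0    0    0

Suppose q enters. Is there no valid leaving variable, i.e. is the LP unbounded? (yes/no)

Every constraint-row entry in column q is ≤ 0, so increasing q is unbounded.

yes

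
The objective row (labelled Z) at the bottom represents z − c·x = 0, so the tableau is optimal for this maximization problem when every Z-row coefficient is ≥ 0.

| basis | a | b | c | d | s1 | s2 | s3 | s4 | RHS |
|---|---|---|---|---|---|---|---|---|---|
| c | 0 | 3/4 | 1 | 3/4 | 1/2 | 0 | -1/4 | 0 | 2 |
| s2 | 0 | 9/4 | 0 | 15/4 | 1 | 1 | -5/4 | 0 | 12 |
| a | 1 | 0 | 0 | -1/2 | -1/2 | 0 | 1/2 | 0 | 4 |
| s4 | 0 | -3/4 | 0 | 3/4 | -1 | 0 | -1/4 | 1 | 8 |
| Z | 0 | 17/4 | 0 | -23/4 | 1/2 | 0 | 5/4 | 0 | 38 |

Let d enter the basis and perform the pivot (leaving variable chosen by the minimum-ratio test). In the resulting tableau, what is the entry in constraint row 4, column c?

-1

Ratio test on column d — row 1: 2/(3/4) = 8/3; row 2: 12/(15/4) = 16/5; row 3: entry -1/2 ≤ 0; row 4: 8/(3/4) = 32/3. Minimum is 8/3 at row 1 (c leaves); pivot element 3/4.
Divide row 1 by 3/4; eliminate column d from the other rows.
Row 4 update in column c: 0 − (3/4)·(4/3) = -1.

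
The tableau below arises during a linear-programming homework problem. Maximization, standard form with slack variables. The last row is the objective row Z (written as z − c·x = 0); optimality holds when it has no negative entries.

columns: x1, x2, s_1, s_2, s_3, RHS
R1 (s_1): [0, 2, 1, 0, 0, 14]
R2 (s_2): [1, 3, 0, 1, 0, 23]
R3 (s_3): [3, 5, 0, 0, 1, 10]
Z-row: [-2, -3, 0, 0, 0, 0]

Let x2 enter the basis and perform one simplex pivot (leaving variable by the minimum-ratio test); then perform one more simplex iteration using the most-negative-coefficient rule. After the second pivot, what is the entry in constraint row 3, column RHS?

Ratio test on column x2 — row 1: 14/2 = 7; row 2: 23/3 = 23/3; row 3: 10/5 = 2. Minimum is 2 at row 3 (s_3 leaves); pivot element 5.
Divide row 3 by 5; eliminate column x2 from the other rows.
Second iteration: most negative Z-row entry is -1/5 in column x1, so x1 enters.
Ratio test on column x1 — row 1: entry -6/5 ≤ 0; row 2: entry -4/5 ≤ 0; row 3: 2/(3/5) = 10/3. Minimum is 10/3 at row 3 (x2 leaves); pivot element 3/5.
Divide row 3 by 3/5; eliminate column x1 from the other rows.
After both pivots, the entry at constraint row 3, column RHS is 10/3.

10/3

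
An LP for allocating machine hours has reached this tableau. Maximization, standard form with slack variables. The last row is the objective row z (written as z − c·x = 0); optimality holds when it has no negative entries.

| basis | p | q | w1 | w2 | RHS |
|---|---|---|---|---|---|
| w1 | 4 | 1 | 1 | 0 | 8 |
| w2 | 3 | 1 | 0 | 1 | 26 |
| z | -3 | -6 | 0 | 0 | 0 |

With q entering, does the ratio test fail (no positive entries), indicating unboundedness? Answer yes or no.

Column q has positive entries in row(s) 1, 2, so the ratio test bounds it — not unbounded.

no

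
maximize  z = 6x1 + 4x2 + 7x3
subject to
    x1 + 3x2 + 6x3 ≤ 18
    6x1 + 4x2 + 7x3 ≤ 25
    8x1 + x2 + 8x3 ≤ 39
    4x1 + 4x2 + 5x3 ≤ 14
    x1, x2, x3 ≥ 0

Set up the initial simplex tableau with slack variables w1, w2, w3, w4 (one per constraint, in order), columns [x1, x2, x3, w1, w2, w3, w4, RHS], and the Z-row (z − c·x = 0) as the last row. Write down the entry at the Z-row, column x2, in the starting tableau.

The Z-row carries the negated objective coefficients: the x2 entry is -4.

-4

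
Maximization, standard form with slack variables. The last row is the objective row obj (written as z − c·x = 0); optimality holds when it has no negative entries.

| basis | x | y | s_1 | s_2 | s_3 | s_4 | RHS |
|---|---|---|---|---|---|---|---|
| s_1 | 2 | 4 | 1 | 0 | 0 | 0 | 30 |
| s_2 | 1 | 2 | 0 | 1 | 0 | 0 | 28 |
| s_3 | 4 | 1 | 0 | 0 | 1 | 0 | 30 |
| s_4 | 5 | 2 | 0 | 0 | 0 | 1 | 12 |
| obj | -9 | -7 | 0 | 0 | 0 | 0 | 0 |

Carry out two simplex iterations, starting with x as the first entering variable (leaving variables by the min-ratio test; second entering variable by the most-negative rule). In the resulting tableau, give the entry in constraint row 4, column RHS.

Ratio test on column x — row 1: 30/2 = 15; row 2: 28/1 = 28; row 3: 30/4 = 15/2; row 4: 12/5 = 12/5. Minimum is 12/5 at row 4 (s_4 leaves); pivot element 5.
Divide row 4 by 5; eliminate column x from the other rows.
Second iteration: most negative obj-row entry is -17/5 in column y, so y enters.
Ratio test on column y — row 1: (126/5)/(16/5) = 63/8; row 2: (128/5)/(8/5) = 16; row 3: entry -3/5 ≤ 0; row 4: (12/5)/(2/5) = 6. Minimum is 6 at row 4 (x leaves); pivot element 2/5.
Divide row 4 by 2/5; eliminate column y from the other rows.
After both pivots, the entry at constraint row 4, column RHS is 6.

6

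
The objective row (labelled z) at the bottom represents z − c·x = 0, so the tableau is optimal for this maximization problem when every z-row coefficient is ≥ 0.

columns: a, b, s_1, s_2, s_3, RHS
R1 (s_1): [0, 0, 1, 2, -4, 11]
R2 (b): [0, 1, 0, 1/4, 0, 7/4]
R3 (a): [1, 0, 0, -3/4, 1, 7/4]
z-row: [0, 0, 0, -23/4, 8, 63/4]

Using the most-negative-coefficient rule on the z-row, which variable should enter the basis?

Negative z-row entries: s_2: -23/4.
The most negative is -23/4 in column s_2, so s_2 enters.

s_2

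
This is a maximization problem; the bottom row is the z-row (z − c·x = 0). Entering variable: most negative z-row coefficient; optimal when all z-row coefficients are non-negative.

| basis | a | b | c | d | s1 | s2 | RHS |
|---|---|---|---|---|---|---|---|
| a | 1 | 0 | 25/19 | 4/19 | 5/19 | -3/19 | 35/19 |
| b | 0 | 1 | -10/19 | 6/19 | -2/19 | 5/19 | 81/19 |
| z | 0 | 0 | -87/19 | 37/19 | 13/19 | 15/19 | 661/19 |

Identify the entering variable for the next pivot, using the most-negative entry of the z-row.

Negative z-row entries: c: -87/19.
The most negative is -87/19 in column c, so c enters.

c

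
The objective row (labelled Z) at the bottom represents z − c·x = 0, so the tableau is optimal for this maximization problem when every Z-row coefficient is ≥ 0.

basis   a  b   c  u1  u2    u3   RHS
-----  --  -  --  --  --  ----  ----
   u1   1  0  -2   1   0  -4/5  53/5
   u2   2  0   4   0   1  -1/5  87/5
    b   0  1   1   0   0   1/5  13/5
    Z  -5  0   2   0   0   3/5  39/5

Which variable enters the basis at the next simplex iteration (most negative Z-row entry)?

Negative Z-row entries: a: -5.
The most negative is -5 in column a, so a enters.

a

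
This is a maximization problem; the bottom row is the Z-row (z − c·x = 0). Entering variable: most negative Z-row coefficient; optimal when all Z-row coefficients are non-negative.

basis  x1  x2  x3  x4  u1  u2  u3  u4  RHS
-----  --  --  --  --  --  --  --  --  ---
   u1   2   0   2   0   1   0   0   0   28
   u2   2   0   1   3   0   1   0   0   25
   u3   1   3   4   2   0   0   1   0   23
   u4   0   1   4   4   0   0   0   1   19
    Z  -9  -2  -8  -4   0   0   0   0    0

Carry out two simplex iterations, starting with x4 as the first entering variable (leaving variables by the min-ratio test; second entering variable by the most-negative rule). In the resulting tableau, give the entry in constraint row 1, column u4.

3/4

Ratio test on column x4 — row 1: entry 0 ≤ 0; row 2: 25/3 = 25/3; row 3: 23/2 = 23/2; row 4: 19/4 = 19/4. Minimum is 19/4 at row 4 (u4 leaves); pivot element 4.
Divide row 4 by 4; eliminate column x4 from the other rows.
Second iteration: most negative Z-row entry is -9 in column x1, so x1 enters.
Ratio test on column x1 — row 1: 28/2 = 14; row 2: (43/4)/2 = 43/8; row 3: (27/2)/1 = 27/2; row 4: entry 0 ≤ 0. Minimum is 43/8 at row 2 (u2 leaves); pivot element 2.
Divide row 2 by 2; eliminate column x1 from the other rows.
After both pivots, the entry at constraint row 1, column u4 is 3/4.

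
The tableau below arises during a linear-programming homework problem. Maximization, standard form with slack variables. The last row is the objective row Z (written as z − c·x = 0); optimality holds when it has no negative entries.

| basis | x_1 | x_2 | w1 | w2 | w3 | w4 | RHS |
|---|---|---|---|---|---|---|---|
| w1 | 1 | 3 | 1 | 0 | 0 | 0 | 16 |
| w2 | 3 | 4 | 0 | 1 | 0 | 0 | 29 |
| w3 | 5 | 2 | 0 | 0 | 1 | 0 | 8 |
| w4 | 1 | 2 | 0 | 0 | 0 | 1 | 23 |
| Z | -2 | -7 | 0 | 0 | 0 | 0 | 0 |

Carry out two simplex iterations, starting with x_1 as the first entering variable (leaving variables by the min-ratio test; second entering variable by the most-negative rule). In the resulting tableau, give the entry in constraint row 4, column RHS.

15

Ratio test on column x_1 — row 1: 16/1 = 16; row 2: 29/3 = 29/3; row 3: 8/5 = 8/5; row 4: 23/1 = 23. Minimum is 8/5 at row 3 (w3 leaves); pivot element 5.
Divide row 3 by 5; eliminate column x_1 from the other rows.
Second iteration: most negative Z-row entry is -31/5 in column x_2, so x_2 enters.
Ratio test on column x_2 — row 1: (72/5)/(13/5) = 72/13; row 2: (121/5)/(14/5) = 121/14; row 3: (8/5)/(2/5) = 4; row 4: (107/5)/(8/5) = 107/8. Minimum is 4 at row 3 (x_1 leaves); pivot element 2/5.
Divide row 3 by 2/5; eliminate column x_2 from the other rows.
After both pivots, the entry at constraint row 4, column RHS is 15.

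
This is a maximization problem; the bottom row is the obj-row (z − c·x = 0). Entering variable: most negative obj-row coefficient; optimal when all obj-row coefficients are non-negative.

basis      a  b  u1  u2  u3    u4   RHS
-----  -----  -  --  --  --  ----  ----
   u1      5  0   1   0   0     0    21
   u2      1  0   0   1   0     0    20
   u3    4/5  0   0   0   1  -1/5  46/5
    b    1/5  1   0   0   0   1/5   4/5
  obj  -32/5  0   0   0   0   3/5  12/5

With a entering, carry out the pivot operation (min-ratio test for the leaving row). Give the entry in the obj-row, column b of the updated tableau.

Ratio test on column a — row 1: 21/5 = 21/5; row 2: 20/1 = 20; row 3: (46/5)/(4/5) = 23/2; row 4: (4/5)/(1/5) = 4. Minimum is 4 at row 4 (b leaves); pivot element 1/5.
Divide row 4 by 1/5; eliminate column a from the other rows.
obj-row update in column b: 0 − (-32/5)·5 = 32.

32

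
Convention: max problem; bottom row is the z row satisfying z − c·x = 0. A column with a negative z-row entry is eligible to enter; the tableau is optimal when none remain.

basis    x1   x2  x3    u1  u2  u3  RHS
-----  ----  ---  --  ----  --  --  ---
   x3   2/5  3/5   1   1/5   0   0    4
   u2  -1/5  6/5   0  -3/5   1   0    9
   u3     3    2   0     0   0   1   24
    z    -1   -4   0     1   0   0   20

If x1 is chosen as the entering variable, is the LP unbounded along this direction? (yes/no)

no

Column x1 has positive entries in row(s) 1, 3, so the ratio test bounds it — not unbounded.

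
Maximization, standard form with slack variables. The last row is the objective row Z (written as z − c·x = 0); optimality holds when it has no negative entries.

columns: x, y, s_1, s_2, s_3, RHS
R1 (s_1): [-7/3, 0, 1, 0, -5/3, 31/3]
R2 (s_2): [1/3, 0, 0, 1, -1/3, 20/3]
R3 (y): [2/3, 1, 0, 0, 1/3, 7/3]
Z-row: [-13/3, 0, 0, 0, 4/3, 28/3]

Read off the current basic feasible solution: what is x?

x is not in the basis, so in the current basic feasible solution x = 0.

0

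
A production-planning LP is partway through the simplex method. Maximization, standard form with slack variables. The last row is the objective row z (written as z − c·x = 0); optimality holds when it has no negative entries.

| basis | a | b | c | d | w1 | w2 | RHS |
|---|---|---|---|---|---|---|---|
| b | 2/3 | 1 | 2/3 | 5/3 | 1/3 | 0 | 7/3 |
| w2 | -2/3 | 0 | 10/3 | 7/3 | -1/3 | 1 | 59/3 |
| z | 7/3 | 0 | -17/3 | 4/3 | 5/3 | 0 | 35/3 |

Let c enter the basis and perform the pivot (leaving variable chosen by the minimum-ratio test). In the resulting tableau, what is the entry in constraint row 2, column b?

Ratio test on column c — row 1: (7/3)/(2/3) = 7/2; row 2: (59/3)/(10/3) = 59/10. Minimum is 7/2 at row 1 (b leaves); pivot element 2/3.
Divide row 1 by 2/3; eliminate column c from the other rows.
Row 2 update in column b: 0 − (10/3)·(3/2) = -5.

-5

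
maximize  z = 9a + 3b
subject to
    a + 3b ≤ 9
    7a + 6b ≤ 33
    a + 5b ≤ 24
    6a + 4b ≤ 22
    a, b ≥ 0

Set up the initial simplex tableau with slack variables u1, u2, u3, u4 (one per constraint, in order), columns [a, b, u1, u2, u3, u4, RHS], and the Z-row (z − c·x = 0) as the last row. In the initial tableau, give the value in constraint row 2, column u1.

0

Slack u1 belongs to constraint 1; its column is the unit vector e_1, so the entry in row 2 is 0.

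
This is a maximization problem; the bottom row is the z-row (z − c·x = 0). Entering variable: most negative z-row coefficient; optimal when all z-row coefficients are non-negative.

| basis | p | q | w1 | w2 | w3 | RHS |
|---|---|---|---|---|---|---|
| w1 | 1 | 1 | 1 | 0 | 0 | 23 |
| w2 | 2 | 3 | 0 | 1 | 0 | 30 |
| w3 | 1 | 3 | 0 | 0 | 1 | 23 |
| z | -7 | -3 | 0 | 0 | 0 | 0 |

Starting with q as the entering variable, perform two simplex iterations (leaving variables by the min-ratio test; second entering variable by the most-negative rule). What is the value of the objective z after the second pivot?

Ratio test on column q — row 1: 23/1 = 23; row 2: 30/3 = 10; row 3: 23/3 = 23/3. Minimum is 23/3 at row 3 (w3 leaves); pivot element 3.
Pivot on row 3; the z-row RHS becomes 0 − (-3)·(23/3) = 23.
Next entering variable (most negative z-row entry -6): p.
Ratio test on column p — row 1: (46/3)/(2/3) = 23; row 2: 7/1 = 7; row 3: (23/3)/(1/3) = 23. Minimum is 7 at row 2 (w2 leaves); pivot element 1.
After the second pivot the z-row RHS is 23 − (-6)·7 = 65.

65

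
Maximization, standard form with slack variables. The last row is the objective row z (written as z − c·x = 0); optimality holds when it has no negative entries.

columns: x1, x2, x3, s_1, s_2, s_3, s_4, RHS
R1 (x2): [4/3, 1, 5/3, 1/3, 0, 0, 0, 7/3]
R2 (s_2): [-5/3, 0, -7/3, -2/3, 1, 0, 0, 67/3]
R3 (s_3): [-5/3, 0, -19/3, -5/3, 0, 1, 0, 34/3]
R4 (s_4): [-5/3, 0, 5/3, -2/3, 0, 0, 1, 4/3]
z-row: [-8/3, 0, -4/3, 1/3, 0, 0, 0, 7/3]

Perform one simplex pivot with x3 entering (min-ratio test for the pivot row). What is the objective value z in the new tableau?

Ratio test on column x3 — row 1: (7/3)/(5/3) = 7/5; row 2: entry -7/3 ≤ 0; row 3: entry -19/3 ≤ 0; row 4: (4/3)/(5/3) = 4/5. Minimum is 4/5 at row 4 (s_4 leaves); pivot element 5/3.
Pivot on row 4; the z-row RHS becomes 7/3 − (-4/3)·(4/5) = 17/5.

17/5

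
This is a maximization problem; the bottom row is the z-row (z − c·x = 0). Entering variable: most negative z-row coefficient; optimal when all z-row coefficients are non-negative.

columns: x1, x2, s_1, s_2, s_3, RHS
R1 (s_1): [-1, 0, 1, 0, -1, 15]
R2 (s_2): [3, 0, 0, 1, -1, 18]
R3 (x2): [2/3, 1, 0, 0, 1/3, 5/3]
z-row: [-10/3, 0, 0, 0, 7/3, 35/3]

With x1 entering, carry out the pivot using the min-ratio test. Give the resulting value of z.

Ratio test on column x1 — row 1: entry -1 ≤ 0; row 2: 18/3 = 6; row 3: (5/3)/(2/3) = 5/2. Minimum is 5/2 at row 3 (x2 leaves); pivot element 2/3.
Pivot on row 3; the z-row RHS becomes 35/3 − (-10/3)·(5/2) = 20.

20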